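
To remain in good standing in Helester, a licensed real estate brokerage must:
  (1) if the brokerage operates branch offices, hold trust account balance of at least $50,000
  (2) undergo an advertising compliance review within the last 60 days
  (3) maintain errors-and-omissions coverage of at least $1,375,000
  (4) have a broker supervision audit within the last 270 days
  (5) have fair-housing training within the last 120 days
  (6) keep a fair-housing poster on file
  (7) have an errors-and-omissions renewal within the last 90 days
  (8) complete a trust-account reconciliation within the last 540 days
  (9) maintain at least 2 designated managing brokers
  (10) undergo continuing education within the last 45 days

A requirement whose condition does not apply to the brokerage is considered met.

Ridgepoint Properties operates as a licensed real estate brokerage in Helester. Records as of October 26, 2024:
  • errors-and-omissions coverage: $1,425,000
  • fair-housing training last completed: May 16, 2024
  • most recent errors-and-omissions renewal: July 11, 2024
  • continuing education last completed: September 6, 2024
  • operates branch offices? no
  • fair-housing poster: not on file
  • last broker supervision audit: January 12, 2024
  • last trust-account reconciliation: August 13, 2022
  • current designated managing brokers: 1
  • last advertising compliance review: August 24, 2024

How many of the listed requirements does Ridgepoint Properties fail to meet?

1. condition 'operates branch offices' does not hold → requirement n/a → met
2. advertising compliance review 63 days ago vs limit 60 → not met
3. errors-and-omissions coverage $1,425,000 ≥ $1,375,000 → met
4. broker supervision audit 288 days ago vs limit 270 → not met
5. fair-housing training 163 days ago vs limit 120 → not met
6. fair-housing poster absent → not met
7. errors-and-omissions renewal 107 days ago vs limit 90 → not met
8. trust-account reconciliation 805 days ago vs limit 540 → not met
9. designated managing brokers 1 < 2 → not met
10. continuing education 50 days ago vs limit 45 → not met
Not met: 8 of 10

8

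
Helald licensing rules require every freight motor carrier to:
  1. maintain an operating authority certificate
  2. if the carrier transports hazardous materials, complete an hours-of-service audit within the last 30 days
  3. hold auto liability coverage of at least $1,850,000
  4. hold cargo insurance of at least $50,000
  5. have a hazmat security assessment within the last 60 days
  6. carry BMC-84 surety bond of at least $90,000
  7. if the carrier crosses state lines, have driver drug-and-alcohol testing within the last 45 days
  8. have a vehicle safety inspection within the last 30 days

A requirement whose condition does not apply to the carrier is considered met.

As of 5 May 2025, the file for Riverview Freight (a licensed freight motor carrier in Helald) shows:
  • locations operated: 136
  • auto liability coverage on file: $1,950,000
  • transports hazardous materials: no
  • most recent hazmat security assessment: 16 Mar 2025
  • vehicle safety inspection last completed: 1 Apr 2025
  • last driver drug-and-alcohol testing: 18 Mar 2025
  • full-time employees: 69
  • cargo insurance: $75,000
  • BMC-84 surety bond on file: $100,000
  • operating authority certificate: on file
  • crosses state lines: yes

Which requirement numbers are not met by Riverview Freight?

7, 8

1. operating authority certificate present → met
2. condition 'transports hazardous materials' does not hold → requirement n/a → met
3. auto liability coverage $1,950,000 ≥ $1,850,000 → met
4. cargo insurance $75,000 ≥ $50,000 → met
5. hazmat security assessment 50 days ago vs limit 60 → met
6. BMC-84 surety bond $100,000 ≥ $90,000 → met
7. condition 'crosses state lines' holds; driver drug-and-alcohol testing 48 days ago vs limit 45 → not met
8. vehicle safety inspection 34 days ago vs limit 30 → not met
Not met: 7, 8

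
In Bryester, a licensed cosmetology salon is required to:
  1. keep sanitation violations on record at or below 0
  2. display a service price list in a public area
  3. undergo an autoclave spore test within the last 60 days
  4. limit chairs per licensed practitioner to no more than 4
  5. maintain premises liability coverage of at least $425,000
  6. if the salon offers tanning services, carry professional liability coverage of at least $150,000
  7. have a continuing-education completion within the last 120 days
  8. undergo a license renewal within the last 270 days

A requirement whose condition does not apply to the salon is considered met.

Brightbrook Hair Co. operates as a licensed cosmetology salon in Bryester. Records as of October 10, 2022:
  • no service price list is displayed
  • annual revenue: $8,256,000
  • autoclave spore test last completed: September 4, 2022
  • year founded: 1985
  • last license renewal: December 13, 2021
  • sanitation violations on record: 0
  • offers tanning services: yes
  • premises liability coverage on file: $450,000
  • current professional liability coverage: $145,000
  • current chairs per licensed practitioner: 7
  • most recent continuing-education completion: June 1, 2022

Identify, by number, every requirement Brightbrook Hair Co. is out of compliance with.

2, 4, 6, 7, 8

1. sanitation violations on record 0 ≤ 0 → met
2. service price list absent → not met
3. autoclave spore test 36 days ago vs limit 60 → met
4. chairs per licensed practitioner 7 > 4 → not met
5. premises liability coverage $450,000 ≥ $425,000 → met
6. condition 'offers tanning services' holds; professional liability coverage $145,000 < $150,000 → not met
7. continuing-education completion 131 days ago vs limit 120 → not met
8. license renewal 301 days ago vs limit 270 → not met
Not met: 2, 4, 6, 7, 8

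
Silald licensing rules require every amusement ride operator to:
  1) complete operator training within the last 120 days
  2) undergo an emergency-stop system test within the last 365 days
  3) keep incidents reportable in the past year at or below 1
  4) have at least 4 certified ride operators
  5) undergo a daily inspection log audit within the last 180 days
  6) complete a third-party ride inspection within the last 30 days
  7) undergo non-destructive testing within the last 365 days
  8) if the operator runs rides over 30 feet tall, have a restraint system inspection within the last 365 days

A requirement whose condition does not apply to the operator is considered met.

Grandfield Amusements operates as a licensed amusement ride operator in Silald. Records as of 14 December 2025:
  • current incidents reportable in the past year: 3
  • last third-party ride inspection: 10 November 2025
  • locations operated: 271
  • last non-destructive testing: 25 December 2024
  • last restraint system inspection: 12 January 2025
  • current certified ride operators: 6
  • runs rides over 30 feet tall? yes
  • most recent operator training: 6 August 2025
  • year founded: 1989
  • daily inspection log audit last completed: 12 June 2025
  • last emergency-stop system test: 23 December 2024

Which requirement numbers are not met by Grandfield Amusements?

1, 3, 5, 6

1. operator training 130 days ago vs limit 120 → not met
2. emergency-stop system test 356 days ago vs limit 365 → met
3. incidents reportable in the past year 3 > 1 → not met
4. certified ride operators 6 ≥ 4 → met
5. daily inspection log audit 185 days ago vs limit 180 → not met
6. third-party ride inspection 34 days ago vs limit 30 → not met
7. non-destructive testing 354 days ago vs limit 365 → met
8. condition 'runs rides over 30 feet tall' holds; restraint system inspection 336 days ago vs limit 365 → met
Not met: 1, 3, 5, 6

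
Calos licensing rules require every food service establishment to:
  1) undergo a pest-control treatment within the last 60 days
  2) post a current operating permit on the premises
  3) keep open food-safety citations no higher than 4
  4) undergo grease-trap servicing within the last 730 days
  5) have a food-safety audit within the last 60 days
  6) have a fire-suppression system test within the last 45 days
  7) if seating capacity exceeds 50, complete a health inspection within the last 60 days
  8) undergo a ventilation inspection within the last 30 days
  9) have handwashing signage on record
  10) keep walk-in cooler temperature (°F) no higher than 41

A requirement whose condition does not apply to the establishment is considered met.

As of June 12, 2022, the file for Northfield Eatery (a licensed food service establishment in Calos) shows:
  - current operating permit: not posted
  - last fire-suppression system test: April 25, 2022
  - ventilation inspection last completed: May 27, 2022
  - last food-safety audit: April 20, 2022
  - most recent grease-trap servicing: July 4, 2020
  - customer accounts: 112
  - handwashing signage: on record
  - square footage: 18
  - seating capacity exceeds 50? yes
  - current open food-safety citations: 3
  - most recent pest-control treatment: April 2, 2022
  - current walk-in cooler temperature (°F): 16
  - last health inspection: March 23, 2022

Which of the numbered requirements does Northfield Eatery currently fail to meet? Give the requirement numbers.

1. pest-control treatment 71 days ago vs limit 60 → not met
2. current operating permit absent → not met
3. open food-safety citations 3 ≤ 4 → met
4. grease-trap servicing 708 days ago vs limit 730 → met
5. food-safety audit 53 days ago vs limit 60 → met
6. fire-suppression system test 48 days ago vs limit 45 → not met
7. condition 'seating capacity exceeds 50' holds; health inspection 81 days ago vs limit 60 → not met
8. ventilation inspection 16 days ago vs limit 30 → met
9. handwashing signage present → met
10. walk-in cooler temperature (°F) 16 ≤ 41 → met
Not met: 1, 2, 6, 7

1, 2, 6, 7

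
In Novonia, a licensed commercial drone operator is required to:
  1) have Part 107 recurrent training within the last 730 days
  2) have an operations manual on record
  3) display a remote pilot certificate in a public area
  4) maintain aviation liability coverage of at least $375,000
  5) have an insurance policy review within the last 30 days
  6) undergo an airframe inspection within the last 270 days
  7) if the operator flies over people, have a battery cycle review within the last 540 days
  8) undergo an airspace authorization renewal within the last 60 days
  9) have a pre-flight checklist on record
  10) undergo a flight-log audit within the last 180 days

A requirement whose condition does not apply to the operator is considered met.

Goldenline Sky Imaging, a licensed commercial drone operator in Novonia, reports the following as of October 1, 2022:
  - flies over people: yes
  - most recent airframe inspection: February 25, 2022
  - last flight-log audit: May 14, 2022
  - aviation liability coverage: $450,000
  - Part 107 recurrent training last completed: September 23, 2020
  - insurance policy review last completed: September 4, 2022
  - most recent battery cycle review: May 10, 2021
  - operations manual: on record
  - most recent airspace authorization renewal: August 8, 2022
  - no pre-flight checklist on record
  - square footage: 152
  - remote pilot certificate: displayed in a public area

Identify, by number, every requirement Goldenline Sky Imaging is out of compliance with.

1. Part 107 recurrent training 738 days ago vs limit 730 → not met
2. operations manual present → met
3. remote pilot certificate present → met
4. aviation liability coverage $450,000 ≥ $375,000 → met
5. insurance policy review 27 days ago vs limit 30 → met
6. airframe inspection 218 days ago vs limit 270 → met
7. condition 'flies over people' holds; battery cycle review 509 days ago vs limit 540 → met
8. airspace authorization renewal 54 days ago vs limit 60 → met
9. pre-flight checklist absent → not met
10. flight-log audit 140 days ago vs limit 180 → met
Not met: 1, 9

1, 9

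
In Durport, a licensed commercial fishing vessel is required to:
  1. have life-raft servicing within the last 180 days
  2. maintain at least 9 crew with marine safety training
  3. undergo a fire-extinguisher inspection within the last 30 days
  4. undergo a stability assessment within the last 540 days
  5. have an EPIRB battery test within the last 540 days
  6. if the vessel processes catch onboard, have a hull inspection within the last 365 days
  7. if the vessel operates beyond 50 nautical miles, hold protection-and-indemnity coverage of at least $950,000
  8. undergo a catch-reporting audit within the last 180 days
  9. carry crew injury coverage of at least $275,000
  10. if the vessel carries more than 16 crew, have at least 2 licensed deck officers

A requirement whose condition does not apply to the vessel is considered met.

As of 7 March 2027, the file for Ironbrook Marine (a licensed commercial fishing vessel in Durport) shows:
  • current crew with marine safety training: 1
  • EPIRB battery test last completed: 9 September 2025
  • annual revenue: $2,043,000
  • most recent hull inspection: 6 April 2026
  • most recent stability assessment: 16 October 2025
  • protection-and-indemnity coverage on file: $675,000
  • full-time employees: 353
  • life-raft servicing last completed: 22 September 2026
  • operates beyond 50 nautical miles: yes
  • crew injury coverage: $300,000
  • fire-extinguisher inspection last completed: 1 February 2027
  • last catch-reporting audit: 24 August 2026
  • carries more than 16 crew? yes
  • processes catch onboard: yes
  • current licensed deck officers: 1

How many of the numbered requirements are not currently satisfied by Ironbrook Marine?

6

1. life-raft servicing 166 days ago vs limit 180 → met
2. crew with marine safety training 1 < 9 → not met
3. fire-extinguisher inspection 34 days ago vs limit 30 → not met
4. stability assessment 507 days ago vs limit 540 → met
5. EPIRB battery test 544 days ago vs limit 540 → not met
6. condition 'processes catch onboard' holds; hull inspection 335 days ago vs limit 365 → met
7. condition 'operates beyond 50 nautical miles' holds; protection-and-indemnity coverage $675,000 < $950,000 → not met
8. catch-reporting audit 195 days ago vs limit 180 → not met
9. crew injury coverage $300,000 ≥ $275,000 → met
10. condition 'carries more than 16 crew' holds; licensed deck officers 1 < 2 → not met
Not met: 6 of 10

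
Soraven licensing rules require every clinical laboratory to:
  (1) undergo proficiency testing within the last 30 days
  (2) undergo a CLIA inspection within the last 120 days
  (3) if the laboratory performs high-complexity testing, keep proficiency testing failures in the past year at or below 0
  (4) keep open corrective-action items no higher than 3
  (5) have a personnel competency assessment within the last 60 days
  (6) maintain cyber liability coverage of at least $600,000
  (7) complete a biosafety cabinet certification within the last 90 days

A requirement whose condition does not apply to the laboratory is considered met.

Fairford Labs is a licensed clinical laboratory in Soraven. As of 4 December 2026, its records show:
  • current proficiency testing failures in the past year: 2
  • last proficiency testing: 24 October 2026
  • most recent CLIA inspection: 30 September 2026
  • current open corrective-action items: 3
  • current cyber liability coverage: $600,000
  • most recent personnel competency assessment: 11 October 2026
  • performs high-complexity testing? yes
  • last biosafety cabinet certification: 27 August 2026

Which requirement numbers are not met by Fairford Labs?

1. proficiency testing 41 days ago vs limit 30 → not met
2. CLIA inspection 65 days ago vs limit 120 → met
3. condition 'performs high-complexity testing' holds; proficiency testing failures in the past year 2 > 0 → not met
4. open corrective-action items 3 ≤ 3 → met
5. personnel competency assessment 54 days ago vs limit 60 → met
6. cyber liability coverage $600,000 ≥ $600,000 → met
7. biosafety cabinet certification 99 days ago vs limit 90 → not met
Not met: 1, 3, 7

1, 3, 7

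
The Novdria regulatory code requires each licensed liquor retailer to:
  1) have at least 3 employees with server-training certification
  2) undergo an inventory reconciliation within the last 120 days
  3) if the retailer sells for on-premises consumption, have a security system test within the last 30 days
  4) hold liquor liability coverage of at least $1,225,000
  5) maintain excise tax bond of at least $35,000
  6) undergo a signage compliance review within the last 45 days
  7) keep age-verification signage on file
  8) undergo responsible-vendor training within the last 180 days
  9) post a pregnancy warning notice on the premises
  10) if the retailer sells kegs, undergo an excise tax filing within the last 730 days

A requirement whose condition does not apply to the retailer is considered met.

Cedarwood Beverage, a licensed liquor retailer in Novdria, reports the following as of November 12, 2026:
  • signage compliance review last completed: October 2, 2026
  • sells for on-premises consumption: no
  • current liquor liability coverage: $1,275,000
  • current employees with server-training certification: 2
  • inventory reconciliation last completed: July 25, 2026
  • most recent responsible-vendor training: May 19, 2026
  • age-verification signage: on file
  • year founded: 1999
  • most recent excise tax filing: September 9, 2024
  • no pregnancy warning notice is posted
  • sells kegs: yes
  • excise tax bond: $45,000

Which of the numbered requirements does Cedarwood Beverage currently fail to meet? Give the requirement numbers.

1, 9, 10

1. employees with server-training certification 2 < 3 → not met
2. inventory reconciliation 110 days ago vs limit 120 → met
3. condition 'sells for on-premises consumption' does not hold → requirement n/a → met
4. liquor liability coverage $1,275,000 ≥ $1,225,000 → met
5. excise tax bond $45,000 ≥ $35,000 → met
6. signage compliance review 41 days ago vs limit 45 → met
7. age-verification signage present → met
8. responsible-vendor training 177 days ago vs limit 180 → met
9. pregnancy warning notice absent → not met
10. condition 'sells kegs' holds; excise tax filing 794 days ago vs limit 730 → not met
Not met: 1, 9, 10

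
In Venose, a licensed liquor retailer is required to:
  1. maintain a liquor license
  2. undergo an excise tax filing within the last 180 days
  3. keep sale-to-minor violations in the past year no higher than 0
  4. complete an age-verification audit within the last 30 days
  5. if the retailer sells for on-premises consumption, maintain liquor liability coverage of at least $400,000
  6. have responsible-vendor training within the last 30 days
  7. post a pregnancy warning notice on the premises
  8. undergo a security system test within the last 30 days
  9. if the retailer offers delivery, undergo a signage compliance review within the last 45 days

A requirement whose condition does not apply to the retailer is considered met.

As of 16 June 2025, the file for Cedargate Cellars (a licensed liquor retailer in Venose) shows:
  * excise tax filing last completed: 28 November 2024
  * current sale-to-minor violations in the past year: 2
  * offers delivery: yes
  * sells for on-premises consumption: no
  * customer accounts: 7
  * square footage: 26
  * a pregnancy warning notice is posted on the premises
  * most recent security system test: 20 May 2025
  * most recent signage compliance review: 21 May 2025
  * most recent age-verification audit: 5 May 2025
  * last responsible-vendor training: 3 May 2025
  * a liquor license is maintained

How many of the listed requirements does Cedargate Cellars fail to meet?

4

1. liquor license present → met
2. excise tax filing 200 days ago vs limit 180 → not met
3. sale-to-minor violations in the past year 2 > 0 → not met
4. age-verification audit 42 days ago vs limit 30 → not met
5. condition 'sells for on-premises consumption' does not hold → requirement n/a → met
6. responsible-vendor training 44 days ago vs limit 30 → not met
7. pregnancy warning notice present → met
8. security system test 27 days ago vs limit 30 → met
9. condition 'offers delivery' holds; signage compliance review 26 days ago vs limit 45 → met
Not met: 4 of 9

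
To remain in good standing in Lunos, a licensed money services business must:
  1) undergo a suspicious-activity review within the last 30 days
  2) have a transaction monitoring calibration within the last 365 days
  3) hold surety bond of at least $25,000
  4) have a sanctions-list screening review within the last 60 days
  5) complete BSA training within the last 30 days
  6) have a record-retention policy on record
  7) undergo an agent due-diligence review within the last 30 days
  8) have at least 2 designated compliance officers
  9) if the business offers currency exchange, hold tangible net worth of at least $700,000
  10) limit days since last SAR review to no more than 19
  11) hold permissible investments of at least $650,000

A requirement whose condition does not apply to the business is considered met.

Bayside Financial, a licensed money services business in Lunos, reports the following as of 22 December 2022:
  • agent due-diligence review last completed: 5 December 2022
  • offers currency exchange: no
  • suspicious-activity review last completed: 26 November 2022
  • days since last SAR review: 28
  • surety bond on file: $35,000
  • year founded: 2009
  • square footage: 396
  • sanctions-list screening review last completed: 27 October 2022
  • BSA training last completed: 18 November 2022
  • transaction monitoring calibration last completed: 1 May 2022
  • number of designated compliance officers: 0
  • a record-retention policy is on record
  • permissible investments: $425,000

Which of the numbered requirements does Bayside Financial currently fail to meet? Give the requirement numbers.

1. suspicious-activity review 26 days ago vs limit 30 → met
2. transaction monitoring calibration 235 days ago vs limit 365 → met
3. surety bond $35,000 ≥ $25,000 → met
4. sanctions-list screening review 56 days ago vs limit 60 → met
5. BSA training 34 days ago vs limit 30 → not met
6. record-retention policy present → met
7. agent due-diligence review 17 days ago vs limit 30 → met
8. designated compliance officers 0 < 2 → not met
9. condition 'offers currency exchange' does not hold → requirement n/a → met
10. days since last SAR review 28 > 19 → not met
11. permissible investments $425,000 < $650,000 → not met
Not met: 5, 8, 10, 11

5, 8, 10, 11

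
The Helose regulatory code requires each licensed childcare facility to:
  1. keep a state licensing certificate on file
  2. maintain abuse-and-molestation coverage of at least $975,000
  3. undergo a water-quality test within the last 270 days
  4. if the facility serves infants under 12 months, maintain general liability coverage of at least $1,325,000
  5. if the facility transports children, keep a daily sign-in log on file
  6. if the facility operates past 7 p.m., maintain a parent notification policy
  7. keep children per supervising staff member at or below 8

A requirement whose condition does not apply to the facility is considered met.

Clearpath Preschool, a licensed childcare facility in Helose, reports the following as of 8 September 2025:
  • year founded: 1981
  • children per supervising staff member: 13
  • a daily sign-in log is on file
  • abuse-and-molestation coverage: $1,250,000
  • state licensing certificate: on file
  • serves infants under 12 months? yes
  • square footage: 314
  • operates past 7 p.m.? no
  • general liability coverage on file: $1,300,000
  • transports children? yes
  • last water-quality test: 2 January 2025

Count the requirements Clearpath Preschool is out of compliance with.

1. state licensing certificate present → met
2. abuse-and-molestation coverage $1,250,000 ≥ $975,000 → met
3. water-quality test 249 days ago vs limit 270 → met
4. condition 'serves infants under 12 months' holds; general liability coverage $1,300,000 < $1,325,000 → not met
5. condition 'transports children' holds; daily sign-in log present → met
6. condition 'operates past 7 p.m.' does not hold → requirement n/a → met
7. children per supervising staff member 13 > 8 → not met
Not met: 2 of 7

2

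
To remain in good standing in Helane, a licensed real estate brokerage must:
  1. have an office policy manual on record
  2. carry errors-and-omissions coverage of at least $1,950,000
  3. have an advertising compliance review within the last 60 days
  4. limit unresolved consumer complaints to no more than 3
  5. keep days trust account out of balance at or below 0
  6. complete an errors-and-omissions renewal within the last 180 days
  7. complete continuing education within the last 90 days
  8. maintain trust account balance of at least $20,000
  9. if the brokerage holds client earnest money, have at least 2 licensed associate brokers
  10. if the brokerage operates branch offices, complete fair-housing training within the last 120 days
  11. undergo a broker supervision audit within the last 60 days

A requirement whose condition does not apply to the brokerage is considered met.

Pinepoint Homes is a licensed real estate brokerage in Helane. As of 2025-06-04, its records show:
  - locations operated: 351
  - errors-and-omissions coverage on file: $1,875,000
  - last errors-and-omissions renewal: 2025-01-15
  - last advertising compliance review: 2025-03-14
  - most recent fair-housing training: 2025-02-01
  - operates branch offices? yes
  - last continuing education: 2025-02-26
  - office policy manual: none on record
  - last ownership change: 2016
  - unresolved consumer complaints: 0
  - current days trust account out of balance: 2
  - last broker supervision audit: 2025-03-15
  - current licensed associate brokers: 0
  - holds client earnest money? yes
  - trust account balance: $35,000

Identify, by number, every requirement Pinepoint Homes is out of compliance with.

1, 2, 3, 5, 7, 9, 10, 11

1. office policy manual absent → not met
2. errors-and-omissions coverage $1,875,000 < $1,950,000 → not met
3. advertising compliance review 82 days ago vs limit 60 → not met
4. unresolved consumer complaints 0 ≤ 3 → met
5. days trust account out of balance 2 > 0 → not met
6. errors-and-omissions renewal 140 days ago vs limit 180 → met
7. continuing education 98 days ago vs limit 90 → not met
8. trust account balance $35,000 ≥ $20,000 → met
9. condition 'holds client earnest money' holds; licensed associate brokers 0 < 2 → not met
10. condition 'operates branch offices' holds; fair-housing training 123 days ago vs limit 120 → not met
11. broker supervision audit 81 days ago vs limit 60 → not met
Not met: 1, 2, 3, 5, 7, 9, 10, 11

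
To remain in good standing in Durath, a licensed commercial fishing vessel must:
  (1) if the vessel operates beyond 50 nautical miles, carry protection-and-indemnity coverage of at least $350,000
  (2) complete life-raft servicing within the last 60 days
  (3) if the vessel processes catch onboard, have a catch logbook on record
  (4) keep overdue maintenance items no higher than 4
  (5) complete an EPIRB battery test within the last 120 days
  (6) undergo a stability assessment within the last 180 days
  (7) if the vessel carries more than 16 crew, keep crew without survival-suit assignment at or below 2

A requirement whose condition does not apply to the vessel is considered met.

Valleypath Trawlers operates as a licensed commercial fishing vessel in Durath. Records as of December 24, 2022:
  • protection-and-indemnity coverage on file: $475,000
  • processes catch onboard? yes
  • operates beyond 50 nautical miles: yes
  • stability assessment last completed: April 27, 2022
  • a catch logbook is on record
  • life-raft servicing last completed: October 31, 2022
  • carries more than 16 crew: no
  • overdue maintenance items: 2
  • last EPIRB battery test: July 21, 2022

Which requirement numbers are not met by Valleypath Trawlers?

5, 6

1. condition 'operates beyond 50 nautical miles' holds; protection-and-indemnity coverage $475,000 ≥ $350,000 → met
2. life-raft servicing 54 days ago vs limit 60 → met
3. condition 'processes catch onboard' holds; catch logbook present → met
4. overdue maintenance items 2 ≤ 4 → met
5. EPIRB battery test 156 days ago vs limit 120 → not met
6. stability assessment 241 days ago vs limit 180 → not met
7. condition 'carries more than 16 crew' does not hold → requirement n/a → met
Not met: 5, 6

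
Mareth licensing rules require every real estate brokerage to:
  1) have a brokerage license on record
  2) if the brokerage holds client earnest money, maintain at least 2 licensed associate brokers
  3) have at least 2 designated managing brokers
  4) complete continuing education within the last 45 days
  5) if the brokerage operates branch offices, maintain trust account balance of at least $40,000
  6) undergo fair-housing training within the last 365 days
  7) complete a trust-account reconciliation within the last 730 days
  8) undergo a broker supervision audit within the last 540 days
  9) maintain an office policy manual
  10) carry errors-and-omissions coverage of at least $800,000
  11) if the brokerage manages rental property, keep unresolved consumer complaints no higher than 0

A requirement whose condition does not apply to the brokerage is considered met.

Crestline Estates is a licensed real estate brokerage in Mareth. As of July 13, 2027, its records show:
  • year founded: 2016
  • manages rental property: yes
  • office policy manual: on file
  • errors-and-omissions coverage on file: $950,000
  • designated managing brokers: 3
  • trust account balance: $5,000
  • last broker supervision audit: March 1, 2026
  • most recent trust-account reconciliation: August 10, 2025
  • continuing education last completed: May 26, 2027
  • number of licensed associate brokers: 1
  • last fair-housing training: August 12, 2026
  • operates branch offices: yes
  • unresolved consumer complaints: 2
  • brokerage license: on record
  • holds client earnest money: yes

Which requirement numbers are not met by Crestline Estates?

2, 4, 5, 11

1. brokerage license present → met
2. condition 'holds client earnest money' holds; licensed associate brokers 1 < 2 → not met
3. designated managing brokers 3 ≥ 2 → met
4. continuing education 48 days ago vs limit 45 → not met
5. condition 'operates branch offices' holds; trust account balance $5,000 < $40,000 → not met
6. fair-housing training 335 days ago vs limit 365 → met
7. trust-account reconciliation 702 days ago vs limit 730 → met
8. broker supervision audit 499 days ago vs limit 540 → met
9. office policy manual present → met
10. errors-and-omissions coverage $950,000 ≥ $800,000 → met
11. condition 'manages rental property' holds; unresolved consumer complaints 2 > 0 → not met
Not met: 2, 4, 5, 11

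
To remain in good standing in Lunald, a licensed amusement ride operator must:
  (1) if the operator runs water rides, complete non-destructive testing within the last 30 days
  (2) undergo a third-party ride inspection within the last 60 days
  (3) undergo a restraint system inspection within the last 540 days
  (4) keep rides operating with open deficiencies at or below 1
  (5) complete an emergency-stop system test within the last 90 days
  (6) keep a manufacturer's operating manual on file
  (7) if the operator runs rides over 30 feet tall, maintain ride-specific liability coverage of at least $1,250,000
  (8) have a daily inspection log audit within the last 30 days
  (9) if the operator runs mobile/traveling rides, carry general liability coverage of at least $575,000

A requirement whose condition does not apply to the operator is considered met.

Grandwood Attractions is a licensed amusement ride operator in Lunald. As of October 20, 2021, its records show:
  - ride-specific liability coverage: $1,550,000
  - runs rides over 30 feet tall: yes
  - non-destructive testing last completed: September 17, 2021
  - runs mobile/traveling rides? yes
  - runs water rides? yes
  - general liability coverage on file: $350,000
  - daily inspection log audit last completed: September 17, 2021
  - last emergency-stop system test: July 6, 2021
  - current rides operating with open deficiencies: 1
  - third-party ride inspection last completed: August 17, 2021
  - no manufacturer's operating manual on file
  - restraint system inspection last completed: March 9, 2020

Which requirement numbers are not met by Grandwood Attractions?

1. condition 'runs water rides' holds; non-destructive testing 33 days ago vs limit 30 → not met
2. third-party ride inspection 64 days ago vs limit 60 → not met
3. restraint system inspection 590 days ago vs limit 540 → not met
4. rides operating with open deficiencies 1 ≤ 1 → met
5. emergency-stop system test 106 days ago vs limit 90 → not met
6. manufacturer's operating manual absent → not met
7. condition 'runs rides over 30 feet tall' holds; ride-specific liability coverage $1,550,000 ≥ $1,250,000 → met
8. daily inspection log audit 33 days ago vs limit 30 → not met
9. condition 'runs mobile/traveling rides' holds; general liability coverage $350,000 < $575,000 → not met
Not met: 1, 2, 3, 5, 6, 8, 9

1, 2, 3, 5, 6, 8, 9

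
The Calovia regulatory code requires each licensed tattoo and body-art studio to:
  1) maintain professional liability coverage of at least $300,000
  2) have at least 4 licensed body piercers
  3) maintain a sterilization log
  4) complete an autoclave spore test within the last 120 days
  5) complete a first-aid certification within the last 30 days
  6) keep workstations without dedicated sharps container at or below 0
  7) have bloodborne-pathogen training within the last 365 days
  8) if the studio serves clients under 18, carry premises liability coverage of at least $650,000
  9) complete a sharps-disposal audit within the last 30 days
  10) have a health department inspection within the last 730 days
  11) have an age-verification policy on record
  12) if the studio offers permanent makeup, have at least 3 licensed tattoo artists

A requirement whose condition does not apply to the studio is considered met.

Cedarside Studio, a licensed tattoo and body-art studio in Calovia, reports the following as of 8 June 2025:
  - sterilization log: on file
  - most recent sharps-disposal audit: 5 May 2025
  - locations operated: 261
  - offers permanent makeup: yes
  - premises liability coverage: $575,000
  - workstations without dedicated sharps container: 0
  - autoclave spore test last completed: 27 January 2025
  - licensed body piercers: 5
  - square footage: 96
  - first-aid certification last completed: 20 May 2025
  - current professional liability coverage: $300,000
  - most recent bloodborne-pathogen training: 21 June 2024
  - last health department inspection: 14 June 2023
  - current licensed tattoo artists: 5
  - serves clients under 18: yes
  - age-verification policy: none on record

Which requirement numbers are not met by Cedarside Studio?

4, 8, 9, 11

1. professional liability coverage $300,000 ≥ $300,000 → met
2. licensed body piercers 5 ≥ 4 → met
3. sterilization log present → met
4. autoclave spore test 132 days ago vs limit 120 → not met
5. first-aid certification 19 days ago vs limit 30 → met
6. workstations without dedicated sharps container 0 ≤ 0 → met
7. bloodborne-pathogen training 352 days ago vs limit 365 → met
8. condition 'serves clients under 18' holds; premises liability coverage $575,000 < $650,000 → not met
9. sharps-disposal audit 34 days ago vs limit 30 → not met
10. health department inspection 725 days ago vs limit 730 → met
11. age-verification policy absent → not met
12. condition 'offers permanent makeup' holds; licensed tattoo artists 5 ≥ 3 → met
Not met: 4, 8, 9, 11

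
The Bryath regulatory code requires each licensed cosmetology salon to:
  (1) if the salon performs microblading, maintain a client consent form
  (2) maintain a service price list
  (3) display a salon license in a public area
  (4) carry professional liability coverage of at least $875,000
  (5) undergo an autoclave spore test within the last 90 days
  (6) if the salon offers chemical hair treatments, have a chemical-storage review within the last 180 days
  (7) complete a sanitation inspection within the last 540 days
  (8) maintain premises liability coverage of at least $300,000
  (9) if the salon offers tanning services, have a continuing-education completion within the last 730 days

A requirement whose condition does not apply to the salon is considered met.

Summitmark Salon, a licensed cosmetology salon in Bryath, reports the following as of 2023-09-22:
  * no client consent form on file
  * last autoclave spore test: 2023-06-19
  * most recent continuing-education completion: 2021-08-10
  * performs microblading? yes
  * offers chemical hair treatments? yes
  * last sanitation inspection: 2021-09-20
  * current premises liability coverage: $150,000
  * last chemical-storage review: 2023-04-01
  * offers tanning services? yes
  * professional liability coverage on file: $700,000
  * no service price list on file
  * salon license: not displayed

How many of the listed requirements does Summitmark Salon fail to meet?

8

1. condition 'performs microblading' holds; client consent form absent → not met
2. service price list absent → not met
3. salon license absent → not met
4. professional liability coverage $700,000 < $875,000 → not met
5. autoclave spore test 95 days ago vs limit 90 → not met
6. condition 'offers chemical hair treatments' holds; chemical-storage review 174 days ago vs limit 180 → met
7. sanitation inspection 732 days ago vs limit 540 → not met
8. premises liability coverage $150,000 < $300,000 → not met
9. condition 'offers tanning services' holds; continuing-education completion 773 days ago vs limit 730 → not met
Not met: 8 of 9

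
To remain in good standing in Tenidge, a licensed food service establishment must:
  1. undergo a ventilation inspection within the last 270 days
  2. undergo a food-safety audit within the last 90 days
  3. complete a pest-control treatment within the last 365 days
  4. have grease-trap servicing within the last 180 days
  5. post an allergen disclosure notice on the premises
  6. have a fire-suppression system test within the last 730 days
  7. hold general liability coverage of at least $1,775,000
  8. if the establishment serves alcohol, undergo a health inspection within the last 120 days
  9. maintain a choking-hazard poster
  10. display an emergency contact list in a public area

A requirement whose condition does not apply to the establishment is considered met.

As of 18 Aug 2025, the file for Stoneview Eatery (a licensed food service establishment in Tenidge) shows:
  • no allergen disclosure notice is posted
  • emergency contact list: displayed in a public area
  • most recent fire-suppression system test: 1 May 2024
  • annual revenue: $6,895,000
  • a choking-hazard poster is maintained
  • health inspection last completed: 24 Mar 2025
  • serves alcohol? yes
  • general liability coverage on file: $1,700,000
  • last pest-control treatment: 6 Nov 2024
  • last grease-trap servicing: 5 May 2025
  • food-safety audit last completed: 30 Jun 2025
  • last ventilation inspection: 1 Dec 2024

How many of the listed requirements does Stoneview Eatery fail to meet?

1. ventilation inspection 260 days ago vs limit 270 → met
2. food-safety audit 49 days ago vs limit 90 → met
3. pest-control treatment 285 days ago vs limit 365 → met
4. grease-trap servicing 105 days ago vs limit 180 → met
5. allergen disclosure notice absent → not met
6. fire-suppression system test 474 days ago vs limit 730 → met
7. general liability coverage $1,700,000 < $1,775,000 → not met
8. condition 'serves alcohol' holds; health inspection 147 days ago vs limit 120 → not met
9. choking-hazard poster present → met
10. emergency contact list present → met
Not met: 3 of 10

3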